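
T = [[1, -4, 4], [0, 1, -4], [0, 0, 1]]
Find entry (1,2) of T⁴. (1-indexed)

-16

T = I + N where N = [[0, -4, 4], [0, 0, -4], [0, 0, 0]] is strictly upper-triangular, so N³ = 0.
(I + N)⁴ = I + 4·N + 6·N² = [[1, -16, 112], [0, 1, -16], [0, 0, 1]].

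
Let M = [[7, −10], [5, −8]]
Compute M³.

[[43, −70], [35, −62]]

tr M = −1 and det M = −6, so the characteristic polynomial is λ² − (−1)λ + (−6) with roots 2 and −3.
Eigenvectors give P = [[2, 1], [1, 1]] with P⁻¹ = [[1, −1], [−1, 2]], and M = P·diag(2, −3)·P⁻¹.
Then M³ = P·diag(8, −27)·P⁻¹ = [[16, −27], [8, −27]] · [[1, −1], [−1, 2]] = [[43, −70], [35, −62]].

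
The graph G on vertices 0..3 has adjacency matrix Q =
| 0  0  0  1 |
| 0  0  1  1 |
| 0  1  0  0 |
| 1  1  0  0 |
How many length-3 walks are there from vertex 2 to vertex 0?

1

The number of length-3 walks from vertex 2 to vertex 0 is entry (2,0) of Q³, where Q is the adjacency matrix.
Q² = [[1, 1, 0, 0], [1, 2, 0, 0], [0, 0, 1, 1], [0, 0, 1, 2]]
Q³ = [[0, 0, 1, 2], [0, 0, 2, 3], [1, 2, 0, 0], [2, 3, 0, 0]]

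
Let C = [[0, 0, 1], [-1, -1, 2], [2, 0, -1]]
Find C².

[[2, 0, -1], [5, 1, -5], [-2, 0, 3]]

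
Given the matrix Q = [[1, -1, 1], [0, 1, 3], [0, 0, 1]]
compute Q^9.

Q = I + N where N = [[0, -1, 1], [0, 0, 3], [0, 0, 0]] is strictly upper-triangular, so N^3 = 0.
(I + N)^9 = I + 9·N + 36·N^2 = [[1, -9, -99], [0, 1, 27], [0, 0, 1]].

[[1, -9, -99], [0, 1, 27], [0, 0, 1]]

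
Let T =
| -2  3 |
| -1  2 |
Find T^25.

[[-2, 3], [-1, 2]]

T² = I (check: tr T = 0 and det T = -1), so T^25 = T since 25 is odd.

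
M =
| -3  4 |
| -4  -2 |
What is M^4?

[[-351, 380], [-380, -256]]

M^2 = [[-7, -20], [20, -12]]
M^3 = [[101, 12], [-12, 104]]
M^4 = [[-351, 380], [-380, -256]]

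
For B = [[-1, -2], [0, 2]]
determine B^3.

[[-1, -6], [0, 8]]

B^2 = [[1, -2], [0, 4]]
B^3 = [[-1, -6], [0, 8]]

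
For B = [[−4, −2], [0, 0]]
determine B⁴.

[[256, 128], [0, 0]]

B² = [[16, 8], [0, 0]]
B³ = [[−64, −32], [0, 0]]
B⁴ = [[256, 128], [0, 0]]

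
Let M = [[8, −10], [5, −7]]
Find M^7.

[[4502, −4630], [2315, −2443]]

tr M = 1 and det M = −6, so the characteristic polynomial is λ² − (1)λ + (−6) with roots −2 and 3.
Eigenvectors give P = [[−1, −2], [−1, −1]] with P⁻¹ = [[1, −2], [−1, 1]], and M = P·diag(−2, 3)·P⁻¹.
Then M^7 = P·diag(−128, 2187)·P⁻¹ = [[128, −4374], [128, −2187]] · [[1, −2], [−1, 1]] = [[4502, −4630], [2315, −2443]].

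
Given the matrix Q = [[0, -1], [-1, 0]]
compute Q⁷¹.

[[0, -1], [-1, 0]]

Q² = I (check: tr Q = 0 and det Q = -1), so Q⁷¹ = Q since 71 is odd.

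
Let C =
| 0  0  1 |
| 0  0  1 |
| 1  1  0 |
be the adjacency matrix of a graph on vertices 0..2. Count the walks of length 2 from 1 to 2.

0

The number of length-2 walks from vertex 1 to vertex 2 is entry (1,2) of C², where C is the adjacency matrix.
C² = [[1, 1, 0], [1, 1, 0], [0, 0, 2]]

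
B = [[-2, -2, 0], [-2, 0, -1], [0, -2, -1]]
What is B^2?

[[8, 4, 2], [4, 6, 1], [4, 2, 3]]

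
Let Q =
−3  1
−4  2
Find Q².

[[5, −1], [4, 0]]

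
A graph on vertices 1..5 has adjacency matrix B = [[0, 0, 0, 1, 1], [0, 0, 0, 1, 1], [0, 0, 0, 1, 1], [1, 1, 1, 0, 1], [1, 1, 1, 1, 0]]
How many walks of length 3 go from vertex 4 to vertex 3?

The number of length-3 walks from vertex 4 to vertex 3 is entry (4,3) of B³, where B is the adjacency matrix.
B² = [[2, 2, 2, 1, 1], [2, 2, 2, 1, 1], [2, 2, 2, 1, 1], [1, 1, 1, 4, 3], [1, 1, 1, 3, 4]]
B³ = [[2, 2, 2, 7, 7], [2, 2, 2, 7, 7], [2, 2, 2, 7, 7], [7, 7, 7, 6, 7], [7, 7, 7, 7, 6]]

7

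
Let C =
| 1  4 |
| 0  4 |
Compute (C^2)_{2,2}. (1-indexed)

16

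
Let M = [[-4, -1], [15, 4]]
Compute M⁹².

[[1, 0], [0, 1]]

M² = I (check: tr M = 0 and det M = -1), so M⁹² = I since 92 is even.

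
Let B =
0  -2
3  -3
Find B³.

[[18, -6], [9, 9]]

B² = [[-6, 6], [-9, 3]]
B³ = [[18, -6], [9, 9]]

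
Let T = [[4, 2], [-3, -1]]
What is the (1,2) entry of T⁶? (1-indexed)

126

tr T = 3 and det T = 2, so the characteristic polynomial is λ² − (3)λ + (2) with roots 1 and 2.
Eigenvectors give P = [[-2, -1], [3, 1]] with P⁻¹ = [[1, 1], [-3, -2]], and T = P·diag(1, 2)·P⁻¹.
Then T⁶ = P·diag(1, 64)·P⁻¹ = [[-2, -64], [3, 64]] · [[1, 1], [-3, -2]] = [[190, 126], [-189, -125]].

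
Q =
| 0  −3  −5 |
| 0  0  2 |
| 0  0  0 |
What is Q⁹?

[[0, 0, 0], [0, 0, 0], [0, 0, 0]]

Q is strictly triangular, hence nilpotent: Q³ = 0, so Q⁹ = 0.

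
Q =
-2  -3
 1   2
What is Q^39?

Q² = I (check: tr Q = 0 and det Q = -1), so Q^39 = Q since 39 is odd.

[[-2, -3], [1, 2]]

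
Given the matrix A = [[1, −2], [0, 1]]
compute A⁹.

[[1, −18], [0, 1]]

A = I + N where N = [[0, −2], [0, 0]] is strictly upper-triangular, so N² = 0.
(I + N)⁹ = I + 9·N = [[1, −18], [0, 1]].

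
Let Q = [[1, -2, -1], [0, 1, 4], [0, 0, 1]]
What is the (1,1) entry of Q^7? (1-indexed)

Q = I + N where N = [[0, -2, -1], [0, 0, 4], [0, 0, 0]] is strictly upper-triangular, so N^3 = 0.
(I + N)^7 = I + 7·N + 21·N^2 = [[1, -14, -175], [0, 1, 28], [0, 0, 1]].

1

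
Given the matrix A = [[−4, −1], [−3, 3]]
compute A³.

[[−79, −16], [−48, 33]]

A² = [[19, 1], [3, 12]]
A³ = [[−79, −16], [−48, 33]]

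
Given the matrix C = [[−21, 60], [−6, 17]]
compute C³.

tr C = −4 and det C = 3, so the characteristic polynomial is λ² − (−4)λ + (3) with roots −1 and −3.
Eigenvectors give P = [[3, 10], [1, 3]] with P⁻¹ = [[−3, 10], [1, −3]], and C = P·diag(−1, −3)·P⁻¹.
Then C³ = P·diag(−1, −27)·P⁻¹ = [[−3, −270], [−1, −81]] · [[−3, 10], [1, −3]] = [[−261, 780], [−78, 233]].

[[−261, 780], [−78, 233]]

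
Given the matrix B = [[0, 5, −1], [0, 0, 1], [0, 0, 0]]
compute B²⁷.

[[0, 0, 0], [0, 0, 0], [0, 0, 0]]

B is strictly triangular, hence nilpotent: B³ = 0, so B²⁷ = 0.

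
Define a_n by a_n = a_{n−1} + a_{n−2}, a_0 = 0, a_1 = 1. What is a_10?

With companion matrix M = [[1, 1], [1, 0]], [a_n, a_{n−1}]ᵀ = M·[a_{n−1}, a_{n−2}]ᵀ, so [a_10, a_9]ᵀ = M^9·[a_1, a_0]ᵀ.
M^9 = [[55, 34], [34, 21]], giving [a_10, a_9]ᵀ = [[55], [34]].

55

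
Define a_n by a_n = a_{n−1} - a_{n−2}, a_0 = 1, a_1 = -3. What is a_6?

1

With companion matrix C = [[1, -1], [1, 0]], [a_n, a_{n−1}]ᵀ = C·[a_{n−1}, a_{n−2}]ᵀ, so [a_6, a_5]ᵀ = C⁵·[a_1, a_0]ᵀ.
C⁵ = [[0, 1], [-1, 1]], giving [a_6, a_5]ᵀ = [[1], [4]].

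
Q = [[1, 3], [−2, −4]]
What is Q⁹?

tr Q = −3 and det Q = 2, so the characteristic polynomial is λ² − (−3)λ + (2) with roots −2 and −1.
Eigenvectors give P = [[−1, 3], [1, −2]] with P⁻¹ = [[2, 3], [1, 1]], and Q = P·diag(−2, −1)·P⁻¹.
Then Q⁹ = P·diag(−512, −1)·P⁻¹ = [[512, −3], [−512, 2]] · [[2, 3], [1, 1]] = [[1021, 1533], [−1022, −1534]].

[[1021, 1533], [−1022, −1534]]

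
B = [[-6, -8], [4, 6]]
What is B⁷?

tr B = 0 and det B = -4, so the characteristic polynomial is λ² − (0)λ + (-4) with roots 2 and -2.
Eigenvectors give P = [[-1, 2], [1, -1]] with P⁻¹ = [[1, 2], [1, 1]], and B = P·diag(2, -2)·P⁻¹.
Then B⁷ = P·diag(128, -128)·P⁻¹ = [[-128, -256], [128, 128]] · [[1, 2], [1, 1]] = [[-384, -512], [256, 384]].

[[-384, -512], [256, 384]]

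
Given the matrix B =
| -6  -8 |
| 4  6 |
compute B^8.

tr B = 0 and det B = -4, so the characteristic polynomial is λ² − (0)λ + (-4) with roots -2 and 2.
Eigenvectors give P = [[-2, -1], [1, 1]] with P⁻¹ = [[-1, -1], [1, 2]], and B = P·diag(-2, 2)·P⁻¹.
Then B^8 = P·diag(256, 256)·P⁻¹ = [[-512, -256], [256, 256]] · [[-1, -1], [1, 2]] = [[256, 0], [0, 256]].

[[256, 0], [0, 256]]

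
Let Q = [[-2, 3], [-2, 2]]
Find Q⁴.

[[4, 0], [0, 4]]

Q² = [[-2, 0], [0, -2]]
Q³ = [[4, -6], [4, -4]]
Q⁴ = [[4, 0], [0, 4]]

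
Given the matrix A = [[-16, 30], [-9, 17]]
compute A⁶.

tr A = 1 and det A = -2, so the characteristic polynomial is λ² − (1)λ + (-2) with roots 2 and -1.
Eigenvectors give P = [[-5, 2], [-3, 1]] with P⁻¹ = [[1, -2], [3, -5]], and A = P·diag(2, -1)·P⁻¹.
Then A⁶ = P·diag(64, 1)·P⁻¹ = [[-320, 2], [-192, 1]] · [[1, -2], [3, -5]] = [[-314, 630], [-189, 379]].

[[-314, 630], [-189, 379]]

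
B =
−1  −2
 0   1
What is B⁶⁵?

[[−1, −2], [0, 1]]

B² = I (check: tr B = 0 and det B = −1), so B⁶⁵ = B since 65 is odd.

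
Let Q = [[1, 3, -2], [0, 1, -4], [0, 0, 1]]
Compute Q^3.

Q = I + N where N = [[0, 3, -2], [0, 0, -4], [0, 0, 0]] is strictly upper-triangular, so N^3 = 0.
(I + N)^3 = I + 3·N + 3·N^2 = [[1, 9, -42], [0, 1, -12], [0, 0, 1]].

[[1, 9, -42], [0, 1, -12], [0, 0, 1]]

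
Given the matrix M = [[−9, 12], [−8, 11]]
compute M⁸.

[[−13119, 19680], [−13120, 19681]]

tr M = 2 and det M = −3, so the characteristic polynomial is λ² − (2)λ + (−3) with roots 3 and −1.
Eigenvectors give P = [[−1, −3], [−1, −2]] with P⁻¹ = [[2, −3], [−1, 1]], and M = P·diag(3, −1)·P⁻¹.
Then M⁸ = P·diag(6561, 1)·P⁻¹ = [[−6561, −3], [−6561, −2]] · [[2, −3], [−1, 1]] = [[−13119, 19680], [−13120, 19681]].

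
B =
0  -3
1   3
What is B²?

[[-3, -9], [3, 6]]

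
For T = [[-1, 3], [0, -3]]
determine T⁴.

[[1, -120], [0, 81]]

T² = [[1, -12], [0, 9]]
T³ = [[-1, 39], [0, -27]]
T⁴ = [[1, -120], [0, 81]]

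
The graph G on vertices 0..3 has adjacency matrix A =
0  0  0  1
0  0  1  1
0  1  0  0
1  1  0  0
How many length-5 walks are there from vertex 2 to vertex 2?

The number of length-5 walks from vertex 2 to vertex 2 is entry (2,2) of A⁵, where A is the adjacency matrix.
A² = [[1, 1, 0, 0], [1, 2, 0, 0], [0, 0, 1, 1], [0, 0, 1, 2]]
A³ = [[0, 0, 1, 2], [0, 0, 2, 3], [1, 2, 0, 0], [2, 3, 0, 0]]
A⁴ = [[2, 3, 0, 0], [3, 5, 0, 0], [0, 0, 2, 3], [0, 0, 3, 5]]
A⁵ = [[0, 0, 3, 5], [0, 0, 5, 8], [3, 5, 0, 0], [5, 8, 0, 0]]

0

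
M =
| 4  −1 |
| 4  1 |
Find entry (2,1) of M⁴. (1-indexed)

180

M² = [[12, −5], [20, −3]]
M³ = [[28, −17], [68, −23]]
M⁴ = [[44, −45], [180, −91]]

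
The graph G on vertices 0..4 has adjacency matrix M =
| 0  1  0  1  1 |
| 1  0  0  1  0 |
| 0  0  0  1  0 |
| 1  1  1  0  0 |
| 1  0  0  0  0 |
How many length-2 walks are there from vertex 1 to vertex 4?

1

The number of length-2 walks from vertex 1 to vertex 4 is entry (1,4) of M², where M is the adjacency matrix.
M² = [[3, 1, 1, 1, 0], [1, 2, 1, 1, 1], [1, 1, 1, 0, 0], [1, 1, 0, 3, 1], [0, 1, 0, 1, 1]]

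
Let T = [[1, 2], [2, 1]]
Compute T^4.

[[41, 40], [40, 41]]

T^2 = [[5, 4], [4, 5]]
T^3 = [[13, 14], [14, 13]]
T^4 = [[41, 40], [40, 41]]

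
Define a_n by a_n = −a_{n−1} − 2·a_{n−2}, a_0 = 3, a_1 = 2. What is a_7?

With companion matrix T = [[−1, −2], [1, 0]], [a_n, a_{n−1}]ᵀ = T·[a_{n−1}, a_{n−2}]ᵀ, so [a_7, a_6]ᵀ = T⁶·[a_1, a_0]ᵀ.
T⁶ = [[7, 10], [−5, 2]], giving [a_7, a_6]ᵀ = [[44], [−4]].

44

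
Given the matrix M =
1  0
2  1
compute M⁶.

[[1, 0], [12, 1]]

M = I + N where N = [[0, 0], [2, 0]] is strictly lower-triangular, so N² = 0.
(I + N)⁶ = I + 6·N = [[1, 0], [12, 1]].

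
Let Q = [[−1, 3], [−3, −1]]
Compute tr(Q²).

−16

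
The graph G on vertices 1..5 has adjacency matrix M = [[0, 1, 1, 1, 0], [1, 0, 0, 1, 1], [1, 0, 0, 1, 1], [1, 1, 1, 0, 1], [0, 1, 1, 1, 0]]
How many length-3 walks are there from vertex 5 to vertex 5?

The number of length-3 walks from vertex 5 to vertex 5 is entry (5,5) of M³, where M is the adjacency matrix.
M² = [[3, 1, 1, 2, 3], [1, 3, 3, 2, 1], [1, 3, 3, 2, 1], [2, 2, 2, 4, 2], [3, 1, 1, 2, 3]]
M³ = [[4, 8, 8, 8, 4], [8, 4, 4, 8, 8], [8, 4, 4, 8, 8], [8, 8, 8, 8, 8], [4, 8, 8, 8, 4]]

4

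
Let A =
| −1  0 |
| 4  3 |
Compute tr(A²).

10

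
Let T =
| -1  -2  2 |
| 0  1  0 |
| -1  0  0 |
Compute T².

[[-1, 0, -2], [0, 1, 0], [1, 2, -2]]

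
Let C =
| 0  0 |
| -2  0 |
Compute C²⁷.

C is strictly triangular, hence nilpotent: C² = 0, so C²⁷ = 0.

[[0, 0], [0, 0]]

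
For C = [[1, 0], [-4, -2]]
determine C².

[[1, 0], [4, 4]]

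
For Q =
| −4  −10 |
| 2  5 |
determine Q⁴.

Q² = Q (a projection; rank 1, trace 1), so Q⁴ = Q.

[[−4, −10], [2, 5]]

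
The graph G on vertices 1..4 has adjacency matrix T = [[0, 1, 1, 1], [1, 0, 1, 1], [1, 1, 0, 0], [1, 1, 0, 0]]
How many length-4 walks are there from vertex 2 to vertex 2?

15

The number of length-4 walks from vertex 2 to vertex 2 is entry (2,2) of T^4, where T is the adjacency matrix.
T^2 = [[3, 2, 1, 1], [2, 3, 1, 1], [1, 1, 2, 2], [1, 1, 2, 2]]
T^3 = [[4, 5, 5, 5], [5, 4, 5, 5], [5, 5, 2, 2], [5, 5, 2, 2]]
T^4 = [[15, 14, 9, 9], [14, 15, 9, 9], [9, 9, 10, 10], [9, 9, 10, 10]]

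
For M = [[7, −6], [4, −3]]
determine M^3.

tr M = 4 and det M = 3, so the characteristic polynomial is λ² − (4)λ + (3) with roots 1 and 3.
Eigenvectors give P = [[1, −3], [1, −2]] with P⁻¹ = [[−2, 3], [−1, 1]], and M = P·diag(1, 3)·P⁻¹.
Then M^3 = P·diag(1, 27)·P⁻¹ = [[1, −81], [1, −54]] · [[−2, 3], [−1, 1]] = [[79, −78], [52, −51]].

[[79, −78], [52, −51]]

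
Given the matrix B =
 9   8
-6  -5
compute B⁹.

tr B = 4 and det B = 3, so the characteristic polynomial is λ² − (4)λ + (3) with roots 1 and 3.
Eigenvectors give P = [[-1, 4], [1, -3]] with P⁻¹ = [[3, 4], [1, 1]], and B = P·diag(1, 3)·P⁻¹.
Then B⁹ = P·diag(1, 19683)·P⁻¹ = [[-1, 78732], [1, -59049]] · [[3, 4], [1, 1]] = [[78729, 78728], [-59046, -59045]].

[[78729, 78728], [-59046, -59045]]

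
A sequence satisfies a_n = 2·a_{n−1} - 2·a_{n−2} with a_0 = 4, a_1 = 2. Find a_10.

-64

With companion matrix A = [[2, -2], [1, 0]], [a_n, a_{n−1}]ᵀ = A·[a_{n−1}, a_{n−2}]ᵀ, so [a_10, a_9]ᵀ = A⁹·[a_1, a_0]ᵀ.
A⁹ = [[32, -32], [16, 0]], giving [a_10, a_9]ᵀ = [[-64], [32]].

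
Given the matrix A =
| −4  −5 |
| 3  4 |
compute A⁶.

A² = I (check: tr A = 0 and det A = −1), so A⁶ = I since 6 is even.

[[1, 0], [0, 1]]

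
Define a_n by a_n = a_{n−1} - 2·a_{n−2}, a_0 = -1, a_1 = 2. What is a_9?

-40

With companion matrix T = [[1, -2], [1, 0]], [a_n, a_{n−1}]ᵀ = T·[a_{n−1}, a_{n−2}]ᵀ, so [a_9, a_8]ᵀ = T⁸·[a_1, a_0]ᵀ.
T⁸ = [[-17, 6], [-3, -14]], giving [a_9, a_8]ᵀ = [[-40], [8]].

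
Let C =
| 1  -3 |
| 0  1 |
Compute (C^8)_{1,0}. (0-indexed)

0

C = I + N where N = [[0, -3], [0, 0]] is strictly upper-triangular, so N^2 = 0.
(I + N)^8 = I + 8·N = [[1, -24], [0, 1]].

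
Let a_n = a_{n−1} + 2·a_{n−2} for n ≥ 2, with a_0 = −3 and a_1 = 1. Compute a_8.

With companion matrix T = [[1, 2], [1, 0]], [a_n, a_{n−1}]ᵀ = T·[a_{n−1}, a_{n−2}]ᵀ, so [a_8, a_7]ᵀ = T^7·[a_1, a_0]ᵀ.
T^7 = [[85, 86], [43, 42]], giving [a_8, a_7]ᵀ = [[−173], [−83]].

−173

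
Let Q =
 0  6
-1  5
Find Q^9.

tr Q = 5 and det Q = 6, so the characteristic polynomial is λ² − (5)λ + (6) with roots 2 and 3.
Eigenvectors give P = [[3, 2], [1, 1]] with P⁻¹ = [[1, -2], [-1, 3]], and Q = P·diag(2, 3)·P⁻¹.
Then Q^9 = P·diag(512, 19683)·P⁻¹ = [[1536, 39366], [512, 19683]] · [[1, -2], [-1, 3]] = [[-37830, 115026], [-19171, 58025]].

[[-37830, 115026], [-19171, 58025]]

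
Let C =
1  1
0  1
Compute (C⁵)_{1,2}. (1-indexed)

C = I + N where N = [[0, 1], [0, 0]] is strictly upper-triangular, so N² = 0.
(I + N)⁵ = I + 5·N = [[1, 5], [0, 1]].

5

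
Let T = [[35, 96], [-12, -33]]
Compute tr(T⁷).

2186

tr T = 2 and det T = -3, so the characteristic polynomial is λ² − (2)λ + (-3) with roots 3 and -1.
Eigenvectors give P = [[3, -8], [-1, 3]] with P⁻¹ = [[3, 8], [1, 3]], and T = P·diag(3, -1)·P⁻¹.
Then T⁷ = P·diag(2187, -1)·P⁻¹ = [[6561, 8], [-2187, -3]] · [[3, 8], [1, 3]] = [[19691, 52512], [-6564, -17505]].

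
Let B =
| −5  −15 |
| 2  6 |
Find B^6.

B² = B (a projection; rank 1, trace 1), so B^6 = B.

[[−5, −15], [2, 6]]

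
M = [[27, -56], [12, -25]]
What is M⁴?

[[561, -1120], [240, -479]]

tr M = 2 and det M = -3, so the characteristic polynomial is λ² − (2)λ + (-3) with roots -1 and 3.
Eigenvectors give P = [[-2, -7], [-1, -3]] with P⁻¹ = [[3, -7], [-1, 2]], and M = P·diag(-1, 3)·P⁻¹.
Then M⁴ = P·diag(1, 81)·P⁻¹ = [[-2, -567], [-1, -243]] · [[3, -7], [-1, 2]] = [[561, -1120], [240, -479]].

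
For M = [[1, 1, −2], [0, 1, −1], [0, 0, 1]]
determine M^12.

M = I + N where N = [[0, 1, −2], [0, 0, −1], [0, 0, 0]] is strictly upper-triangular, so N^3 = 0.
(I + N)^12 = I + 12·N + 66·N^2 = [[1, 12, −90], [0, 1, −12], [0, 0, 1]].

[[1, 12, −90], [0, 1, −12], [0, 0, 1]]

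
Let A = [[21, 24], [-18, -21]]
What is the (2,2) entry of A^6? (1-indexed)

729

tr A = 0 and det A = -9, so the characteristic polynomial is λ² − (0)λ + (-9) with roots 3 and -3.
Eigenvectors give P = [[4, -1], [-3, 1]] with P⁻¹ = [[1, 1], [3, 4]], and A = P·diag(3, -3)·P⁻¹.
Then A^6 = P·diag(729, 729)·P⁻¹ = [[2916, -729], [-2187, 729]] · [[1, 1], [3, 4]] = [[729, 0], [0, 729]].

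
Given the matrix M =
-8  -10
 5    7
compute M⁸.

tr M = -1 and det M = -6, so the characteristic polynomial is λ² − (-1)λ + (-6) with roots 2 and -3.
Eigenvectors give P = [[1, -2], [-1, 1]] with P⁻¹ = [[-1, -2], [-1, -1]], and M = P·diag(2, -3)·P⁻¹.
Then M⁸ = P·diag(256, 6561)·P⁻¹ = [[256, -13122], [-256, 6561]] · [[-1, -2], [-1, -1]] = [[12866, 12610], [-6305, -6049]].

[[12866, 12610], [-6305, -6049]]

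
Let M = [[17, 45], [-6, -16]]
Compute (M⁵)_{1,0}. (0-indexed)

tr M = 1 and det M = -2, so the characteristic polynomial is λ² − (1)λ + (-2) with roots -1 and 2.
Eigenvectors give P = [[-5, -3], [2, 1]] with P⁻¹ = [[1, 3], [-2, -5]], and M = P·diag(-1, 2)·P⁻¹.
Then M⁵ = P·diag(-1, 32)·P⁻¹ = [[5, -96], [-2, 32]] · [[1, 3], [-2, -5]] = [[197, 495], [-66, -166]].

-66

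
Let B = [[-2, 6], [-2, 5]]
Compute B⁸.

[[-764, 1530], [-510, 1021]]

tr B = 3 and det B = 2, so the characteristic polynomial is λ² − (3)λ + (2) with roots 2 and 1.
Eigenvectors give P = [[-3, 2], [-2, 1]] with P⁻¹ = [[1, -2], [2, -3]], and B = P·diag(2, 1)·P⁻¹.
Then B⁸ = P·diag(256, 1)·P⁻¹ = [[-768, 2], [-512, 1]] · [[1, -2], [2, -3]] = [[-764, 1530], [-510, 1021]].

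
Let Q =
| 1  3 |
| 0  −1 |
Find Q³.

Q² = I (check: tr Q = 0 and det Q = −1), so Q³ = Q since 3 is odd.

[[1, 3], [0, −1]]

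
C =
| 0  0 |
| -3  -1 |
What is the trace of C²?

1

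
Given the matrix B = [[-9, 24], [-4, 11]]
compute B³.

tr B = 2 and det B = -3, so the characteristic polynomial is λ² − (2)λ + (-3) with roots -1 and 3.
Eigenvectors give P = [[3, -2], [1, -1]] with P⁻¹ = [[1, -2], [1, -3]], and B = P·diag(-1, 3)·P⁻¹.
Then B³ = P·diag(-1, 27)·P⁻¹ = [[-3, -54], [-1, -27]] · [[1, -2], [1, -3]] = [[-57, 168], [-28, 83]].

[[-57, 168], [-28, 83]]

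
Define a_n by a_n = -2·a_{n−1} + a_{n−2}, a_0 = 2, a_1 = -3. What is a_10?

9104

With companion matrix C = [[-2, 1], [1, 0]], [a_n, a_{n−1}]ᵀ = C·[a_{n−1}, a_{n−2}]ᵀ, so [a_10, a_9]ᵀ = C⁹·[a_1, a_0]ᵀ.
C⁹ = [[-2378, 985], [985, -408]], giving [a_10, a_9]ᵀ = [[9104], [-3771]].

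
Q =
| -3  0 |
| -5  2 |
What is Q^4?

[[81, 0], [65, 16]]

tr Q = -1 and det Q = -6, so the characteristic polynomial is λ² − (-1)λ + (-6) with roots -3 and 2.
Eigenvectors give P = [[1, 0], [1, 1]] with P⁻¹ = [[1, 0], [-1, 1]], and Q = P·diag(-3, 2)·P⁻¹.
Then Q^4 = P·diag(81, 16)·P⁻¹ = [[81, 0], [81, 16]] · [[1, 0], [-1, 1]] = [[81, 0], [65, 16]].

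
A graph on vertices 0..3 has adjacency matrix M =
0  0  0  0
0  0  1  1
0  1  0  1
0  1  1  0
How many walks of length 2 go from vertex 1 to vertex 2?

The number of length-2 walks from vertex 1 to vertex 2 is entry (1,2) of M², where M is the adjacency matrix.
M² = [[0, 0, 0, 0], [0, 2, 1, 1], [0, 1, 2, 1], [0, 1, 1, 2]]

1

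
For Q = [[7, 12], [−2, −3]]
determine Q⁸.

tr Q = 4 and det Q = 3, so the characteristic polynomial is λ² − (4)λ + (3) with roots 3 and 1.
Eigenvectors give P = [[−3, 2], [1, −1]] with P⁻¹ = [[−1, −2], [−1, −3]], and Q = P·diag(3, 1)·P⁻¹.
Then Q⁸ = P·diag(6561, 1)·P⁻¹ = [[−19683, 2], [6561, −1]] · [[−1, −2], [−1, −3]] = [[19681, 39360], [−6560, −13119]].

[[19681, 39360], [−6560, −13119]]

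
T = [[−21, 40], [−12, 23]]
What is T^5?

[[−1221, 2440], [−732, 1463]]

tr T = 2 and det T = −3, so the characteristic polynomial is λ² − (2)λ + (−3) with roots 3 and −1.
Eigenvectors give P = [[−5, 2], [−3, 1]] with P⁻¹ = [[1, −2], [3, −5]], and T = P·diag(3, −1)·P⁻¹.
Then T^5 = P·diag(243, −1)·P⁻¹ = [[−1215, −2], [−729, −1]] · [[1, −2], [3, −5]] = [[−1221, 2440], [−732, 1463]].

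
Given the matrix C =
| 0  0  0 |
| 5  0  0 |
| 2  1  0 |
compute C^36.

[[0, 0, 0], [0, 0, 0], [0, 0, 0]]

C is strictly triangular, hence nilpotent: C^3 = 0, so C^36 = 0.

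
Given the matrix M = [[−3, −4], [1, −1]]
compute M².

[[5, 16], [−4, −3]]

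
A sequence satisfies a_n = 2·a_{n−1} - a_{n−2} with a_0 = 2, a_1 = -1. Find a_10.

With companion matrix T = [[2, -1], [1, 0]], [a_n, a_{n−1}]ᵀ = T·[a_{n−1}, a_{n−2}]ᵀ, so [a_10, a_9]ᵀ = T⁹·[a_1, a_0]ᵀ.
T⁹ = [[10, -9], [9, -8]], giving [a_10, a_9]ᵀ = [[-28], [-25]].

-28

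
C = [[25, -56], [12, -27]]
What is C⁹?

[[118105, -275576], [59052, -137787]]

tr C = -2 and det C = -3, so the characteristic polynomial is λ² − (-2)λ + (-3) with roots -3 and 1.
Eigenvectors give P = [[2, 7], [1, 3]] with P⁻¹ = [[-3, 7], [1, -2]], and C = P·diag(-3, 1)·P⁻¹.
Then C⁹ = P·diag(-19683, 1)·P⁻¹ = [[-39366, 7], [-19683, 3]] · [[-3, 7], [1, -2]] = [[118105, -275576], [59052, -137787]].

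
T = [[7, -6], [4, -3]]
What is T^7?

[[6559, -6558], [4372, -4371]]

tr T = 4 and det T = 3, so the characteristic polynomial is λ² − (4)λ + (3) with roots 1 and 3.
Eigenvectors give P = [[1, 3], [1, 2]] with P⁻¹ = [[-2, 3], [1, -1]], and T = P·diag(1, 3)·P⁻¹.
Then T^7 = P·diag(1, 2187)·P⁻¹ = [[1, 6561], [1, 4374]] · [[-2, 3], [1, -1]] = [[6559, -6558], [4372, -4371]].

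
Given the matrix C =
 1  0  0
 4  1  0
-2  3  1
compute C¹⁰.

[[1, 0, 0], [40, 1, 0], [520, 30, 1]]

C = I + N where N = [[0, 0, 0], [4, 0, 0], [-2, 3, 0]] is strictly lower-triangular, so N³ = 0.
(I + N)¹⁰ = I + 10·N + 45·N² = [[1, 0, 0], [40, 1, 0], [520, 30, 1]].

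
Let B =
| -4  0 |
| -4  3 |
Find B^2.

[[16, 0], [4, 9]]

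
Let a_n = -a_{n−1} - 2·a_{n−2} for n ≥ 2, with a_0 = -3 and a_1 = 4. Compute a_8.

With companion matrix T = [[-1, -2], [1, 0]], [a_n, a_{n−1}]ᵀ = T·[a_{n−1}, a_{n−2}]ᵀ, so [a_8, a_7]ᵀ = T⁷·[a_1, a_0]ᵀ.
T⁷ = [[3, -14], [7, 10]], giving [a_8, a_7]ᵀ = [[54], [-2]].

54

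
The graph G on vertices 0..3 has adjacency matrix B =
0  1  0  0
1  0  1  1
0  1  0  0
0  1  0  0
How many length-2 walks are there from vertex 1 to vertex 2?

The number of length-2 walks from vertex 1 to vertex 2 is entry (1,2) of B², where B is the adjacency matrix.
B² = [[1, 0, 1, 1], [0, 3, 0, 0], [1, 0, 1, 1], [1, 0, 1, 1]]

0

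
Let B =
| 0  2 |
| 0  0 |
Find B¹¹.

B is strictly triangular, hence nilpotent: B² = 0, so B¹¹ = 0.

[[0, 0], [0, 0]]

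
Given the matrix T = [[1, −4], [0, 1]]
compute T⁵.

[[1, −20], [0, 1]]

T = I + N where N = [[0, −4], [0, 0]] is strictly upper-triangular, so N² = 0.
(I + N)⁵ = I + 5·N = [[1, −20], [0, 1]].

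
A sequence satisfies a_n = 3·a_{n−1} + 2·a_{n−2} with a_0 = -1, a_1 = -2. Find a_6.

-1268

With companion matrix Q = [[3, 2], [1, 0]], [a_n, a_{n−1}]ᵀ = Q·[a_{n−1}, a_{n−2}]ᵀ, so [a_6, a_5]ᵀ = Q⁵·[a_1, a_0]ᵀ.
Q⁵ = [[495, 278], [139, 78]], giving [a_6, a_5]ᵀ = [[-1268], [-356]].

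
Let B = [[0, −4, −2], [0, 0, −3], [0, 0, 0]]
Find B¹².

B is strictly triangular, hence nilpotent: B³ = 0, so B¹² = 0.

[[0, 0, 0], [0, 0, 0], [0, 0, 0]]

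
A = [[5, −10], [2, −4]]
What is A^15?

[[5, −10], [2, −4]]

A² = A (a projection; rank 1, trace 1), so A^15 = A.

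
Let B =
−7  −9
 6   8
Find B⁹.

[[−1027, −1539], [1026, 1538]]

tr B = 1 and det B = −2, so the characteristic polynomial is λ² − (1)λ + (−2) with roots 2 and −1.
Eigenvectors give P = [[1, −3], [−1, 2]] with P⁻¹ = [[−2, −3], [−1, −1]], and B = P·diag(2, −1)·P⁻¹.
Then B⁹ = P·diag(512, −1)·P⁻¹ = [[512, 3], [−512, −2]] · [[−2, −3], [−1, −1]] = [[−1027, −1539], [1026, 1538]].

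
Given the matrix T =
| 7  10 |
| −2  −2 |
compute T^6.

[[3389, 6650], [−1330, −2596]]

tr T = 5 and det T = 6, so the characteristic polynomial is λ² − (5)λ + (6) with roots 3 and 2.
Eigenvectors give P = [[−5, −2], [2, 1]] with P⁻¹ = [[−1, −2], [2, 5]], and T = P·diag(3, 2)·P⁻¹.
Then T^6 = P·diag(729, 64)·P⁻¹ = [[−3645, −128], [1458, 64]] · [[−1, −2], [2, 5]] = [[3389, 6650], [−1330, −2596]].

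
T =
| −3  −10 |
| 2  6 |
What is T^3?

tr T = 3 and det T = 2, so the characteristic polynomial is λ² − (3)λ + (2) with roots 1 and 2.
Eigenvectors give P = [[5, −2], [−2, 1]] with P⁻¹ = [[1, 2], [2, 5]], and T = P·diag(1, 2)·P⁻¹.
Then T^3 = P·diag(1, 8)·P⁻¹ = [[5, −16], [−2, 8]] · [[1, 2], [2, 5]] = [[−27, −70], [14, 36]].

[[−27, −70], [14, 36]]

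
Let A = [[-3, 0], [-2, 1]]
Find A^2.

[[9, 0], [4, 1]]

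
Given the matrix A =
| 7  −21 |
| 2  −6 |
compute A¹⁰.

A² = A (a projection; rank 1, trace 1), so A¹⁰ = A.

[[7, −21], [2, −6]]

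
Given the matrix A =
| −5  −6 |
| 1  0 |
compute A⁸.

tr A = −5 and det A = 6, so the characteristic polynomial is λ² − (−5)λ + (6) with roots −2 and −3.
Eigenvectors give P = [[2, −3], [−1, 1]] with P⁻¹ = [[−1, −3], [−1, −2]], and A = P·diag(−2, −3)·P⁻¹.
Then A⁸ = P·diag(256, 6561)·P⁻¹ = [[512, −19683], [−256, 6561]] · [[−1, −3], [−1, −2]] = [[19171, 37830], [−6305, −12354]].

[[19171, 37830], [−6305, −12354]]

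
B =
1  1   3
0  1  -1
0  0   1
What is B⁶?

[[1, 6, 3], [0, 1, -6], [0, 0, 1]]

B = I + N where N = [[0, 1, 3], [0, 0, -1], [0, 0, 0]] is strictly upper-triangular, so N³ = 0.
(I + N)⁶ = I + 6·N + 15·N² = [[1, 6, 3], [0, 1, -6], [0, 0, 1]].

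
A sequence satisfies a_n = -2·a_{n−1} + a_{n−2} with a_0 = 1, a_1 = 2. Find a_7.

268

With companion matrix C = [[-2, 1], [1, 0]], [a_n, a_{n−1}]ᵀ = C·[a_{n−1}, a_{n−2}]ᵀ, so [a_7, a_6]ᵀ = C⁶·[a_1, a_0]ᵀ.
C⁶ = [[169, -70], [-70, 29]], giving [a_7, a_6]ᵀ = [[268], [-111]].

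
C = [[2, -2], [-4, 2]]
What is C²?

[[12, -8], [-16, 12]]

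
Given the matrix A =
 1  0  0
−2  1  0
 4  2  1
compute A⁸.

[[1, 0, 0], [−16, 1, 0], [−80, 16, 1]]

A = I + N where N = [[0, 0, 0], [−2, 0, 0], [4, 2, 0]] is strictly lower-triangular, so N³ = 0.
(I + N)⁸ = I + 8·N + 28·N² = [[1, 0, 0], [−16, 1, 0], [−80, 16, 1]].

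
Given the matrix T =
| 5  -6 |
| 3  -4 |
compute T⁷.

[[257, -258], [129, -130]]

tr T = 1 and det T = -2, so the characteristic polynomial is λ² − (1)λ + (-2) with roots 2 and -1.
Eigenvectors give P = [[2, -1], [1, -1]] with P⁻¹ = [[1, -1], [1, -2]], and T = P·diag(2, -1)·P⁻¹.
Then T⁷ = P·diag(128, -1)·P⁻¹ = [[256, 1], [128, 1]] · [[1, -1], [1, -2]] = [[257, -258], [129, -130]].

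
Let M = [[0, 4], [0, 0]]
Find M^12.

M is strictly triangular, hence nilpotent: M^2 = 0, so M^12 = 0.

[[0, 0], [0, 0]]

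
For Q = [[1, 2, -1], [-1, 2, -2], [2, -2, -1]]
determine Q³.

Q² = [[-3, 8, -4], [-7, 6, -1], [2, 2, 3]]
Q³ = [[-19, 18, -9], [-15, 0, -4], [6, 2, -9]]

[[-19, 18, -9], [-15, 0, -4], [6, 2, -9]]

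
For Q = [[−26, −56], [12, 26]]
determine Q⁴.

[[16, 0], [0, 16]]

tr Q = 0 and det Q = −4, so the characteristic polynomial is λ² − (0)λ + (−4) with roots −2 and 2.
Eigenvectors give P = [[7, −2], [−3, 1]] with P⁻¹ = [[1, 2], [3, 7]], and Q = P·diag(−2, 2)·P⁻¹.
Then Q⁴ = P·diag(16, 16)·P⁻¹ = [[112, −32], [−48, 16]] · [[1, 2], [3, 7]] = [[16, 0], [0, 16]].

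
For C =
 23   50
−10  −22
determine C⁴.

tr C = 1 and det C = −6, so the characteristic polynomial is λ² − (1)λ + (−6) with roots −2 and 3.
Eigenvectors give P = [[−2, 5], [1, −2]] with P⁻¹ = [[2, 5], [1, 2]], and C = P·diag(−2, 3)·P⁻¹.
Then C⁴ = P·diag(16, 81)·P⁻¹ = [[−32, 405], [16, −162]] · [[2, 5], [1, 2]] = [[341, 650], [−130, −244]].

[[341, 650], [−130, −244]]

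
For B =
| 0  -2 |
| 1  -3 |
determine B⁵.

[[30, -62], [31, -63]]

tr B = -3 and det B = 2, so the characteristic polynomial is λ² − (-3)λ + (2) with roots -1 and -2.
Eigenvectors give P = [[-2, 1], [-1, 1]] with P⁻¹ = [[-1, 1], [-1, 2]], and B = P·diag(-1, -2)·P⁻¹.
Then B⁵ = P·diag(-1, -32)·P⁻¹ = [[2, -32], [1, -32]] · [[-1, 1], [-1, 2]] = [[30, -62], [31, -63]].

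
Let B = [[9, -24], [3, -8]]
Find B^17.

B² = B (a projection; rank 1, trace 1), so B^17 = B.

[[9, -24], [3, -8]]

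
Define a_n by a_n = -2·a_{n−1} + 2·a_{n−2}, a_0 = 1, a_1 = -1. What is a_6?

208

With companion matrix M = [[-2, 2], [1, 0]], [a_n, a_{n−1}]ᵀ = M·[a_{n−1}, a_{n−2}]ᵀ, so [a_6, a_5]ᵀ = M⁵·[a_1, a_0]ᵀ.
M⁵ = [[-120, 88], [44, -32]], giving [a_6, a_5]ᵀ = [[208], [-76]].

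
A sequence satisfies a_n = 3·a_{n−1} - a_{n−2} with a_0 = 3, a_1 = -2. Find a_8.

-3105

With companion matrix A = [[3, -1], [1, 0]], [a_n, a_{n−1}]ᵀ = A·[a_{n−1}, a_{n−2}]ᵀ, so [a_8, a_7]ᵀ = A⁷·[a_1, a_0]ᵀ.
A⁷ = [[987, -377], [377, -144]], giving [a_8, a_7]ᵀ = [[-3105], [-1186]].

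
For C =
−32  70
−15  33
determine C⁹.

[[−121682, 282730], [−60585, 140853]]

tr C = 1 and det C = −6, so the characteristic polynomial is λ² − (1)λ + (−6) with roots −2 and 3.
Eigenvectors give P = [[7, 2], [3, 1]] with P⁻¹ = [[1, −2], [−3, 7]], and C = P·diag(−2, 3)·P⁻¹.
Then C⁹ = P·diag(−512, 19683)·P⁻¹ = [[−3584, 39366], [−1536, 19683]] · [[1, −2], [−3, 7]] = [[−121682, 282730], [−60585, 140853]].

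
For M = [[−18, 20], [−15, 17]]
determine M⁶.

[[2724, −2660], [1995, −1931]]

tr M = −1 and det M = −6, so the characteristic polynomial is λ² − (−1)λ + (−6) with roots 2 and −3.
Eigenvectors give P = [[1, 4], [1, 3]] with P⁻¹ = [[−3, 4], [1, −1]], and M = P·diag(2, −3)·P⁻¹.
Then M⁶ = P·diag(64, 729)·P⁻¹ = [[64, 2916], [64, 2187]] · [[−3, 4], [1, −1]] = [[2724, −2660], [1995, −1931]].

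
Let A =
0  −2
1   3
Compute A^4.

[[−14, −30], [15, 31]]

tr A = 3 and det A = 2, so the characteristic polynomial is λ² − (3)λ + (2) with roots 1 and 2.
Eigenvectors give P = [[−2, −1], [1, 1]] with P⁻¹ = [[−1, −1], [1, 2]], and A = P·diag(1, 2)·P⁻¹.
Then A^4 = P·diag(1, 16)·P⁻¹ = [[−2, −16], [1, 16]] · [[−1, −1], [1, 2]] = [[−14, −30], [15, 31]].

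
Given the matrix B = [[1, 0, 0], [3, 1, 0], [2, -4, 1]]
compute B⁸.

[[1, 0, 0], [24, 1, 0], [-320, -32, 1]]

B = I + N where N = [[0, 0, 0], [3, 0, 0], [2, -4, 0]] is strictly lower-triangular, so N³ = 0.
(I + N)⁸ = I + 8·N + 28·N² = [[1, 0, 0], [24, 1, 0], [-320, -32, 1]].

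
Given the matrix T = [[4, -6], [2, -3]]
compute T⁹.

[[4, -6], [2, -3]]

T² = T (a projection; rank 1, trace 1), so T⁹ = T.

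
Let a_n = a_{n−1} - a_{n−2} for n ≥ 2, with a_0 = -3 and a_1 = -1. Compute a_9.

With companion matrix M = [[1, -1], [1, 0]], [a_n, a_{n−1}]ᵀ = M·[a_{n−1}, a_{n−2}]ᵀ, so [a_9, a_8]ᵀ = M^8·[a_1, a_0]ᵀ.
M^8 = [[0, -1], [1, -1]], giving [a_9, a_8]ᵀ = [[3], [2]].

3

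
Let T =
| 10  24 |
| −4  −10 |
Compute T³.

[[40, 96], [−16, −40]]

tr T = 0 and det T = −4, so the characteristic polynomial is λ² − (0)λ + (−4) with roots −2 and 2.
Eigenvectors give P = [[−2, −3], [1, 1]] with P⁻¹ = [[1, 3], [−1, −2]], and T = P·diag(−2, 2)·P⁻¹.
Then T³ = P·diag(−8, 8)·P⁻¹ = [[16, −24], [−8, 8]] · [[1, 3], [−1, −2]] = [[40, 96], [−16, −40]].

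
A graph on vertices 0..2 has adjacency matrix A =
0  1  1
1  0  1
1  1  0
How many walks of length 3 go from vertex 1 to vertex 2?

The number of length-3 walks from vertex 1 to vertex 2 is entry (1,2) of A³, where A is the adjacency matrix.
A² = [[2, 1, 1], [1, 2, 1], [1, 1, 2]]
A³ = [[2, 3, 3], [3, 2, 3], [3, 3, 2]]

3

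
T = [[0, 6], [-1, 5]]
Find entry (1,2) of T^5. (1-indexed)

1266

tr T = 5 and det T = 6, so the characteristic polynomial is λ² − (5)λ + (6) with roots 3 and 2.
Eigenvectors give P = [[2, 3], [1, 1]] with P⁻¹ = [[-1, 3], [1, -2]], and T = P·diag(3, 2)·P⁻¹.
Then T^5 = P·diag(243, 32)·P⁻¹ = [[486, 96], [243, 32]] · [[-1, 3], [1, -2]] = [[-390, 1266], [-211, 665]].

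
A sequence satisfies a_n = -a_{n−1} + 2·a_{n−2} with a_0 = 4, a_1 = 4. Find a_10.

4

With companion matrix T = [[-1, 2], [1, 0]], [a_n, a_{n−1}]ᵀ = T·[a_{n−1}, a_{n−2}]ᵀ, so [a_10, a_9]ᵀ = T⁹·[a_1, a_0]ᵀ.
T⁹ = [[-341, 342], [171, -170]], giving [a_10, a_9]ᵀ = [[4], [4]].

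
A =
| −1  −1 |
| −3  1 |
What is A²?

[[4, 0], [0, 4]]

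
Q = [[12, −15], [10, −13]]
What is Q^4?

tr Q = −1 and det Q = −6, so the characteristic polynomial is λ² − (−1)λ + (−6) with roots 2 and −3.
Eigenvectors give P = [[−3, −1], [−2, −1]] with P⁻¹ = [[−1, 1], [2, −3]], and Q = P·diag(2, −3)·P⁻¹.
Then Q^4 = P·diag(16, 81)·P⁻¹ = [[−48, −81], [−32, −81]] · [[−1, 1], [2, −3]] = [[−114, 195], [−130, 211]].

[[−114, 195], [−130, 211]]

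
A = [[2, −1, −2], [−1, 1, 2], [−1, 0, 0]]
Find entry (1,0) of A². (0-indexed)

−5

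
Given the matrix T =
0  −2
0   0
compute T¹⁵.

T is strictly triangular, hence nilpotent: T² = 0, so T¹⁵ = 0.

[[0, 0], [0, 0]]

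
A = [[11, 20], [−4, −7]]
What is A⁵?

[[1211, 2420], [−484, −967]]

tr A = 4 and det A = 3, so the characteristic polynomial is λ² − (4)λ + (3) with roots 3 and 1.
Eigenvectors give P = [[5, −2], [−2, 1]] with P⁻¹ = [[1, 2], [2, 5]], and A = P·diag(3, 1)·P⁻¹.
Then A⁵ = P·diag(243, 1)·P⁻¹ = [[1215, −2], [−486, 1]] · [[1, 2], [2, 5]] = [[1211, 2420], [−484, −967]].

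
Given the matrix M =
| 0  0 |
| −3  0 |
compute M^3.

M is strictly triangular, hence nilpotent: M^2 = 0, so M^3 = 0.

[[0, 0], [0, 0]]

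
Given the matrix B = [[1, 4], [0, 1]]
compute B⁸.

[[1, 32], [0, 1]]

B = I + N where N = [[0, 4], [0, 0]] is strictly upper-triangular, so N² = 0.
(I + N)⁸ = I + 8·N = [[1, 32], [0, 1]].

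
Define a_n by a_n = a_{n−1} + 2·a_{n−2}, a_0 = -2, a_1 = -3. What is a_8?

-427

With companion matrix Q = [[1, 2], [1, 0]], [a_n, a_{n−1}]ᵀ = Q·[a_{n−1}, a_{n−2}]ᵀ, so [a_8, a_7]ᵀ = Q⁷·[a_1, a_0]ᵀ.
Q⁷ = [[85, 86], [43, 42]], giving [a_8, a_7]ᵀ = [[-427], [-213]].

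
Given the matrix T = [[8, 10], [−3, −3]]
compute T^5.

tr T = 5 and det T = 6, so the characteristic polynomial is λ² − (5)λ + (6) with roots 2 and 3.
Eigenvectors give P = [[−5, −2], [3, 1]] with P⁻¹ = [[1, 2], [−3, −5]], and T = P·diag(2, 3)·P⁻¹.
Then T^5 = P·diag(32, 243)·P⁻¹ = [[−160, −486], [96, 243]] · [[1, 2], [−3, −5]] = [[1298, 2110], [−633, −1023]].

[[1298, 2110], [−633, −1023]]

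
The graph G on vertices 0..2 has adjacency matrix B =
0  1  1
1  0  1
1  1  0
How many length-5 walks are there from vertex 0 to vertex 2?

The number of length-5 walks from vertex 0 to vertex 2 is entry (0,2) of B⁵, where B is the adjacency matrix.
B² = [[2, 1, 1], [1, 2, 1], [1, 1, 2]]
B³ = [[2, 3, 3], [3, 2, 3], [3, 3, 2]]
B⁴ = [[6, 5, 5], [5, 6, 5], [5, 5, 6]]
B⁵ = [[10, 11, 11], [11, 10, 11], [11, 11, 10]]

11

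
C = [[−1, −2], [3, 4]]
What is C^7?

tr C = 3 and det C = 2, so the characteristic polynomial is λ² − (3)λ + (2) with roots 2 and 1.
Eigenvectors give P = [[2, 1], [−3, −1]] with P⁻¹ = [[−1, −1], [3, 2]], and C = P·diag(2, 1)·P⁻¹.
Then C^7 = P·diag(128, 1)·P⁻¹ = [[256, 1], [−384, −1]] · [[−1, −1], [3, 2]] = [[−253, −254], [381, 382]].

[[−253, −254], [381, 382]]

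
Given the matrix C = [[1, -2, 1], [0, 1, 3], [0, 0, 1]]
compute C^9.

C = I + N where N = [[0, -2, 1], [0, 0, 3], [0, 0, 0]] is strictly upper-triangular, so N^3 = 0.
(I + N)^9 = I + 9·N + 36·N^2 = [[1, -18, -207], [0, 1, 27], [0, 0, 1]].

[[1, -18, -207], [0, 1, 27], [0, 0, 1]]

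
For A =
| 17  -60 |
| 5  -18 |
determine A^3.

tr A = -1 and det A = -6, so the characteristic polynomial is λ² − (-1)λ + (-6) with roots 2 and -3.
Eigenvectors give P = [[4, 3], [1, 1]] with P⁻¹ = [[1, -3], [-1, 4]], and A = P·diag(2, -3)·P⁻¹.
Then A^3 = P·diag(8, -27)·P⁻¹ = [[32, -81], [8, -27]] · [[1, -3], [-1, 4]] = [[113, -420], [35, -132]].

[[113, -420], [35, -132]]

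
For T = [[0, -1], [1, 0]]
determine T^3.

T^2 = [[-1, 0], [0, -1]]
T^3 = [[0, 1], [-1, 0]]

[[0, 1], [-1, 0]]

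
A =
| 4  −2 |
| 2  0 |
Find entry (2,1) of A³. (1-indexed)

A² = [[12, −8], [8, −4]]
A³ = [[32, −24], [24, −16]]

24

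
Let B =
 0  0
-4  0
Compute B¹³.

[[0, 0], [0, 0]]

B is strictly triangular, hence nilpotent: B² = 0, so B¹³ = 0.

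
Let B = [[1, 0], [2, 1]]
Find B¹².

B = I + N where N = [[0, 0], [2, 0]] is strictly lower-triangular, so N² = 0.
(I + N)¹² = I + 12·N = [[1, 0], [24, 1]].

[[1, 0], [24, 1]]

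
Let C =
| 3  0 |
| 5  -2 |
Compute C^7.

[[2187, 0], [2315, -128]]

tr C = 1 and det C = -6, so the characteristic polynomial is λ² − (1)λ + (-6) with roots -2 and 3.
Eigenvectors give P = [[0, -1], [-1, -1]] with P⁻¹ = [[1, -1], [-1, 0]], and C = P·diag(-2, 3)·P⁻¹.
Then C^7 = P·diag(-128, 2187)·P⁻¹ = [[0, -2187], [128, -2187]] · [[1, -1], [-1, 0]] = [[2187, 0], [2315, -128]].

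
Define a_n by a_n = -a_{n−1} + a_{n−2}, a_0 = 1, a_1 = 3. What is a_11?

With companion matrix A = [[-1, 1], [1, 0]], [a_n, a_{n−1}]ᵀ = A·[a_{n−1}, a_{n−2}]ᵀ, so [a_11, a_10]ᵀ = A¹⁰·[a_1, a_0]ᵀ.
A¹⁰ = [[89, -55], [-55, 34]], giving [a_11, a_10]ᵀ = [[212], [-131]].

212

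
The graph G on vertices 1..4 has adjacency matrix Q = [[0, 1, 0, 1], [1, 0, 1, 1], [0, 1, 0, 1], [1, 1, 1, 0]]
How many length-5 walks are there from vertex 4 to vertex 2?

33

The number of length-5 walks from vertex 4 to vertex 2 is entry (4,2) of Q^5, where Q is the adjacency matrix.
Q^2 = [[2, 1, 2, 1], [1, 3, 1, 2], [2, 1, 2, 1], [1, 2, 1, 3]]
Q^3 = [[2, 5, 2, 5], [5, 4, 5, 5], [2, 5, 2, 5], [5, 5, 5, 4]]
Q^4 = [[10, 9, 10, 9], [9, 15, 9, 14], [10, 9, 10, 9], [9, 14, 9, 15]]
Q^5 = [[18, 29, 18, 29], [29, 32, 29, 33], [18, 29, 18, 29], [29, 33, 29, 32]]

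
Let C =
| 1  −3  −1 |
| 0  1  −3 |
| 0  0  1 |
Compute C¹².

C = I + N where N = [[0, −3, −1], [0, 0, −3], [0, 0, 0]] is strictly upper-triangular, so N³ = 0.
(I + N)¹² = I + 12·N + 66·N² = [[1, −36, 582], [0, 1, −36], [0, 0, 1]].

[[1, −36, 582], [0, 1, −36], [0, 0, 1]]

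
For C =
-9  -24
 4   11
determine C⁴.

tr C = 2 and det C = -3, so the characteristic polynomial is λ² − (2)λ + (-3) with roots -1 and 3.
Eigenvectors give P = [[-3, -2], [1, 1]] with P⁻¹ = [[-1, -2], [1, 3]], and C = P·diag(-1, 3)·P⁻¹.
Then C⁴ = P·diag(1, 81)·P⁻¹ = [[-3, -162], [1, 81]] · [[-1, -2], [1, 3]] = [[-159, -480], [80, 241]].

[[-159, -480], [80, 241]]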